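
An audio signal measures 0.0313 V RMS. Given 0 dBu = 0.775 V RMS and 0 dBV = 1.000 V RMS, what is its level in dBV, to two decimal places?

dBV = 20·log₁₀(V / 1.000 V).
20·log₁₀(0.0313/1.000) = -30.09 dBV.

-30.09 dBV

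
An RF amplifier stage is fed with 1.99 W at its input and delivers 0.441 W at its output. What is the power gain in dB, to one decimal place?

-6.5 dB

Power is a power quantity, so gain = 10·log₁₀(P_out/P_in).
10·log₁₀(0.441/1.99) = 10·log₁₀(0.2216) = -6.5 dB.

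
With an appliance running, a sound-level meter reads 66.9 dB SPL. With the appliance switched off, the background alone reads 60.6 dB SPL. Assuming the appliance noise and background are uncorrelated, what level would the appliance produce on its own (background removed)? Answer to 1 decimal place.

Subtract intensities: L_src = 10·log₁₀(10^(L_total/10) − 10^(L_bg/10)).
L_src = 10·log₁₀(10^(66.9/10) − 10^(60.6/10)) = 10·log₁₀(3750000) = 65.7 dB SPL.

65.7 dB SPL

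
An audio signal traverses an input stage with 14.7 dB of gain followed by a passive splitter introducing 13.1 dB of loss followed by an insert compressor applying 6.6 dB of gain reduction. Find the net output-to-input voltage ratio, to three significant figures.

0.562

Net gain = 14.7 + (−13.1) + (−6.6) = -5.0 dB.
Voltage ratio = 10^(-5.0/20) = 0.562.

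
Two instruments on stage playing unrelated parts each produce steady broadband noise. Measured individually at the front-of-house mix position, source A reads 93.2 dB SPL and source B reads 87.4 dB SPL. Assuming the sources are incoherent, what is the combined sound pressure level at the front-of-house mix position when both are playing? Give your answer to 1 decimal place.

94.2 dB SPL

Incoherent sources sum as intensities:
L_total = 10·log₁₀(10^(93.2/10) + 10^(87.4/10)) = 10·log₁₀(2639000000) = 94.2 dB SPL.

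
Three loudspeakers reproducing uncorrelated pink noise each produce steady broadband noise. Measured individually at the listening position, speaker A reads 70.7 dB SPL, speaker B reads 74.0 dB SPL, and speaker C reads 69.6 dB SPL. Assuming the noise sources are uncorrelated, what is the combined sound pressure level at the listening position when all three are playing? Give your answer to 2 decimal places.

76.63 dB SPL

Incoherent sources sum as intensities:
L_total = 10·log₁₀(10^(70.7/10) + 10^(74.0/10) + 10^(69.6/10)) = 10·log₁₀(45990000) = 76.63 dB SPL.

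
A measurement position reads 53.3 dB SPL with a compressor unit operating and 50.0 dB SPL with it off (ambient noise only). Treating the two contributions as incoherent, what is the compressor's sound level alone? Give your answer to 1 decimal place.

Subtract intensities: L_src = 10·log₁₀(10^(L_total/10) − 10^(L_bg/10)).
L_src = 10·log₁₀(10^(53.3/10) − 10^(50.0/10)) = 10·log₁₀(113800) = 50.6 dB SPL.

50.6 dB SPL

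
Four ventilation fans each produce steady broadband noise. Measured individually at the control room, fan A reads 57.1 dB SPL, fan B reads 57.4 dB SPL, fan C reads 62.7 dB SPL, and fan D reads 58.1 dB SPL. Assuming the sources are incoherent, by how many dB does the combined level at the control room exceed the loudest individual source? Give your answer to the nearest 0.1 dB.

2.8 dB

Add the sources as powers (linear), then convert back to dB:
L_total = 10·log₁₀(10^(57.1/10) + 10^(57.4/10) + 10^(62.7/10) + 10^(58.1/10)) = 65.53 dB SPL.
Excess over the loudest (62.7 dB): 65.53 − 62.7 = 2.8 dB.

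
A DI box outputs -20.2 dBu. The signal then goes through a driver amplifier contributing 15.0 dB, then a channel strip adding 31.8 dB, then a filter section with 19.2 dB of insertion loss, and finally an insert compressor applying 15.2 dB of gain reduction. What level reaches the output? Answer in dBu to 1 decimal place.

In dB, series stages simply add:
-20.2 + 15.0 + 31.8 − 19.2 − 15.2 = -7.8 dBu.

-7.8 dBu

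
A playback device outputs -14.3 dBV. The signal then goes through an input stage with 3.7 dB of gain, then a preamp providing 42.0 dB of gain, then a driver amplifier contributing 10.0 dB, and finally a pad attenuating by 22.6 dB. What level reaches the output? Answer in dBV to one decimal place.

+18.8 dBV

In dB, series stages simply add:
-14.3 + 3.7 + 42.0 + 10.0 − 22.6 = +18.8 dBV.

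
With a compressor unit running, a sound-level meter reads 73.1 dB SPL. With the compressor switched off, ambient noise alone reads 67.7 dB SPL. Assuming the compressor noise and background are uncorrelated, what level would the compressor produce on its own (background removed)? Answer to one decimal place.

Subtract intensities: L_src = 10·log₁₀(10^(L_total/10) − 10^(L_bg/10)).
L_src = 10·log₁₀(10^(73.1/10) − 10^(67.7/10)) = 10·log₁₀(14530000) = 71.6 dB SPL.

71.6 dB SPL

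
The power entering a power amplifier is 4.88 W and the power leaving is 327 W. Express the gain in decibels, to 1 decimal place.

For a power ratio, dB = 10·log₁₀(P₂/P₁).
10·log₁₀(327/4.88) = 10·log₁₀(67.01) = 18.3 dB.

18.3 dB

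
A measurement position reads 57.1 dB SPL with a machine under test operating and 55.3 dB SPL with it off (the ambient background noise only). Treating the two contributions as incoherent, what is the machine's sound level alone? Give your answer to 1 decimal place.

52.4 dB SPL

Subtract intensities: L_src = 10·log₁₀(10^(L_total/10) − 10^(L_bg/10)).
L_src = 10·log₁₀(10^(57.1/10) − 10^(55.3/10)) = 10·log₁₀(174000) = 52.4 dB SPL.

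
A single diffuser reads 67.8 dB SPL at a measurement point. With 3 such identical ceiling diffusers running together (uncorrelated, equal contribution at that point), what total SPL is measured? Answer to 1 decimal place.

3 equal incoherent sources raise the level by 10·log₁₀(3) = 4.77 dB.
L_total = 67.8 + 4.77 = 72.6 dB SPL.

72.6 dB SPL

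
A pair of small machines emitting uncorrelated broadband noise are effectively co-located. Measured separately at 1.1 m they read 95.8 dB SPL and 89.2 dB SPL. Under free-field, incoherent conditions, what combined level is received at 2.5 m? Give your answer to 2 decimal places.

Combined at 1.1 m: 10·log₁₀(10^(95.8/10)+10^(89.2/10)) = 96.659 dB SPL.
Then apply −20·log₁₀(2.5/1.1) = -7.131 dB → 89.53 dB SPL.

89.53 dB SPL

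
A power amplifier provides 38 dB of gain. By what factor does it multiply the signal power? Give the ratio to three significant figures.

6310

Power ratio = 10^(dB/10).
10^(38/10) = 10^(3.800) = 6310.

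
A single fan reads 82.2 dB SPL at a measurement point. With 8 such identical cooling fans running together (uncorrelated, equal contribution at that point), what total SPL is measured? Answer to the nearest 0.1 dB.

8 equal incoherent sources raise the level by 10·log₁₀(8) = 9.03 dB.
L_total = 82.2 + 9.03 = 91.2 dB SPL.

91.2 dB SPL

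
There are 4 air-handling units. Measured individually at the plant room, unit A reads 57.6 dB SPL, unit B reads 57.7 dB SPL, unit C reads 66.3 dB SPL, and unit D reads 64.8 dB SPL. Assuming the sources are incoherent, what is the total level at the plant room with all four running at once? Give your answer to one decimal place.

Incoherent sources sum as intensities:
L_total = 10·log₁₀(10^(57.6/10) + 10^(57.7/10) + 10^(66.3/10) + 10^(64.8/10)) = 10·log₁₀(8450000) = 69.3 dB SPL.

69.3 dB SPL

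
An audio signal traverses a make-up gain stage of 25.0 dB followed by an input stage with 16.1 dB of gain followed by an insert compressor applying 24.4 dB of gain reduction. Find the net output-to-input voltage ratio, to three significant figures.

Net gain = 25.0 + 16.1 + (−24.4) = 16.7 dB.
Voltage ratio = 10^(16.7/20) = 6.84.

6.84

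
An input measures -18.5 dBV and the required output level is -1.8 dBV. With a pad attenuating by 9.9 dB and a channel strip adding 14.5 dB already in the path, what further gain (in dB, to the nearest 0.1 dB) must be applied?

The required make-up gain is the shortfall in the dB sum.
G = -1.8 − (-18.5) + 9.9 − 14.5 = 12.1 dB.

12.1 dB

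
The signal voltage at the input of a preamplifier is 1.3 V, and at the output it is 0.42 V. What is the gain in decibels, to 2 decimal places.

-9.81 dB

Voltage ratio → dB uses the 20·log₁₀ form:
20·log₁₀(0.42/1.3) = 20·log₁₀(0.3231) = -9.81 dB.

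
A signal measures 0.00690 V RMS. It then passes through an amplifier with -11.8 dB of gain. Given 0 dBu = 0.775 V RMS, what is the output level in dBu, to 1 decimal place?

Input level: 20·log₁₀(0.00690/0.775) = -41.01 dBu.
Output: -41.01 − 11.8 = -52.8 dBu.

-52.8 dBu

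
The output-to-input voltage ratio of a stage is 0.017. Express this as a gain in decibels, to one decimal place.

-35.4 dB

Voltage ratio → dB uses the 20·log₁₀ form:
20·log₁₀(0.017) = -35.4 dB.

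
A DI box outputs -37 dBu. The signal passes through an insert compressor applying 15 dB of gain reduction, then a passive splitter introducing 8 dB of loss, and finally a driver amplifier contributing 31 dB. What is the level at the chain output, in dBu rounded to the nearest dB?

Gain stages sum in dB:
-37 − 15 − 8 + 31 = -29 dBu.

-29 dBu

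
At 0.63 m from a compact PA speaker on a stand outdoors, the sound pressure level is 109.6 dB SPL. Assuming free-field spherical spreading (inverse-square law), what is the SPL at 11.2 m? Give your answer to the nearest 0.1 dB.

For a point source in a free field, ΔL = −20·log₁₀(d₂/d₁).
ΔL = −20·log₁₀(11.2/0.63) = -25.00 dB, so L₂ = 109.6 + (-25.00) = 84.6 dB SPL.

84.6 dB SPL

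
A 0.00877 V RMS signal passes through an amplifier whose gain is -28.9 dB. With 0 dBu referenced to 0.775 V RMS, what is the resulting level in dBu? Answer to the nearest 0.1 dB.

Input level: 20·log₁₀(0.00877/0.775) = -38.93 dBu.
Output: -38.93 − 28.9 = -67.8 dBu.

-67.8 dBu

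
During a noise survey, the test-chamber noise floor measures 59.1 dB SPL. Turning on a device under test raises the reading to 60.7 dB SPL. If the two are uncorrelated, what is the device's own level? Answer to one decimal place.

55.6 dB SPL

Background correction is a power subtraction:
L_src = 10·log₁₀(10^(60.7/10) − 10^(59.1/10)) = 10·log₁₀(362100) = 55.6 dB SPL.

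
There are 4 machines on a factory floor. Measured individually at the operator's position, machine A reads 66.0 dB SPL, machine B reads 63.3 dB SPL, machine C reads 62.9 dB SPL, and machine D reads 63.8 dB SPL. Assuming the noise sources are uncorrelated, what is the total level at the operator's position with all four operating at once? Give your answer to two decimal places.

Incoherent sources sum as intensities:
L_total = 10·log₁₀(10^(66.0/10) + 10^(63.3/10) + 10^(62.9/10) + 10^(63.8/10)) = 10·log₁₀(10470000) = 70.20 dB SPL.

70.20 dB SPL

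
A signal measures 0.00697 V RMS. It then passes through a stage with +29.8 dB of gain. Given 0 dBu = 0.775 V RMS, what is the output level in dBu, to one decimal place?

-11.1 dBu

Input level: 20·log₁₀(0.00697/0.775) = -40.92 dBu.
Output: -40.92 + 29.8 = -11.1 dBu.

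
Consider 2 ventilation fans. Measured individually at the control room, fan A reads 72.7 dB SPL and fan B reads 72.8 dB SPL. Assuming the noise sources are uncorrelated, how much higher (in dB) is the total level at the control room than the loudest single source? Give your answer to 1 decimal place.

Incoherent sources sum as intensities:
L_total = 10·log₁₀(10^(72.7/10) + 10^(72.8/10)) = 75.76 dB SPL.
Excess over the loudest (72.8 dB): 75.76 − 72.8 = 3.0 dB.

3.0 dB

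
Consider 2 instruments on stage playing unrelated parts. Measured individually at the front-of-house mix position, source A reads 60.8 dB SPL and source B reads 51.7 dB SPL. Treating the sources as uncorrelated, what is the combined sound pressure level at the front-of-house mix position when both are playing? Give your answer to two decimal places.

Uncorrelated sources add in intensity (power), not in dB.
L_total = 10·log₁₀(10^(60.8/10) + 10^(51.7/10)) = 10·log₁₀(1350000) = 61.30 dB SPL.

61.30 dB SPL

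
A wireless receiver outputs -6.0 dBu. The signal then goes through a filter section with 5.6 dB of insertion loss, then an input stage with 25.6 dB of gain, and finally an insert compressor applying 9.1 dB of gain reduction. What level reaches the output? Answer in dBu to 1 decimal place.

In dB, series stages simply add:
-6.0 − 5.6 + 25.6 − 9.1 = +4.9 dBu.

+4.9 dBu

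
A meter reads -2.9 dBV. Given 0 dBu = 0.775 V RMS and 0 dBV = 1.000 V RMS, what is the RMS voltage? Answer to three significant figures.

0.716 V

V = 1.000 V × 10^(-2.9/20).
= 1.000 × 0.7161 = 0.716 V.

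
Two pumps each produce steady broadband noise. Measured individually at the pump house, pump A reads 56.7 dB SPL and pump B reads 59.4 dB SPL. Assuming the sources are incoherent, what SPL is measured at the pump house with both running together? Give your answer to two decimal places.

61.27 dB SPL

Add the sources as powers (linear), then convert back to dB:
L_total = 10·log₁₀(10^(56.7/10) + 10^(59.4/10)) = 10·log₁₀(1339000) = 61.27 dB SPL.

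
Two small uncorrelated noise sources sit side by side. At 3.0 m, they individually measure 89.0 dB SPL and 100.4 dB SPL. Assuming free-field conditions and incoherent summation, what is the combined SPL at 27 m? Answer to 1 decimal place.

Combined at 3.0 m: 10·log₁₀(10^(89.0/10)+10^(100.4/10)) = 100.70 dB SPL.
Then apply −20·log₁₀(27/3.0) = -19.08 dB → 81.6 dB SPL.

81.6 dB SPL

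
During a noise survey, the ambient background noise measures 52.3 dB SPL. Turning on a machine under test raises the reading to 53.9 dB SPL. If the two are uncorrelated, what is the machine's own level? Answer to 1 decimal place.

Subtract intensities: L_src = 10·log₁₀(10^(L_total/10) − 10^(L_bg/10)).
L_src = 10·log₁₀(10^(53.9/10) − 10^(52.3/10)) = 10·log₁₀(75650) = 48.8 dB SPL.

48.8 dB SPL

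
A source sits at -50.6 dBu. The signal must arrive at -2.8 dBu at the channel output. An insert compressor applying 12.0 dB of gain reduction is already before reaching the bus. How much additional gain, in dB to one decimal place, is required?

59.8 dB

The required make-up gain is the shortfall in the dB sum.
G = -2.8 − (-50.6) + 12.0 = 59.8 dB.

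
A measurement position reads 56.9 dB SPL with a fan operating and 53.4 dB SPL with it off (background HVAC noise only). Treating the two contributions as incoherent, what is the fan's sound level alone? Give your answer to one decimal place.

54.3 dB SPL

Remove the background by subtracting linear intensities:
L_src = 10·log₁₀(10^(56.9/10) − 10^(53.4/10)) = 10·log₁₀(271000) = 54.3 dB SPL.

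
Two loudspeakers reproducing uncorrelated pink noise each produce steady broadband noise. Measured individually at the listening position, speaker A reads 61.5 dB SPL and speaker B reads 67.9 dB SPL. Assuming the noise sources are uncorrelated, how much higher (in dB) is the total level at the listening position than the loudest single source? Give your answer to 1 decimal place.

0.9 dB

Add the sources as powers (linear), then convert back to dB:
L_total = 10·log₁₀(10^(61.5/10) + 10^(67.9/10)) = 68.80 dB SPL.
Excess over the loudest (67.9 dB): 68.80 − 67.9 = 0.9 dB.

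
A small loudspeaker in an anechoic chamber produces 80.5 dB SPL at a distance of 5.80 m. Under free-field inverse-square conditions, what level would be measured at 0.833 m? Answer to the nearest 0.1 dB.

For a point source in a free field, ΔL = −20·log₁₀(d₂/d₁).
ΔL = −20·log₁₀(0.833/5.80) = 16.86 dB, so L₂ = 80.5 + (16.86) = 97.4 dB SPL.

97.4 dB SPL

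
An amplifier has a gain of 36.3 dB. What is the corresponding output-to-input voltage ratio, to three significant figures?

Voltage ratio = 10^(dB/20).
10^(36.3/20) = 10^(1.815) = 65.3.

65.3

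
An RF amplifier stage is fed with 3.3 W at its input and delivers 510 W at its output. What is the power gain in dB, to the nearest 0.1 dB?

21.9 dB

Power ratio → dB uses the 10·log₁₀ form:
10·log₁₀(510/3.3) = 10·log₁₀(154.5) = 21.9 dB.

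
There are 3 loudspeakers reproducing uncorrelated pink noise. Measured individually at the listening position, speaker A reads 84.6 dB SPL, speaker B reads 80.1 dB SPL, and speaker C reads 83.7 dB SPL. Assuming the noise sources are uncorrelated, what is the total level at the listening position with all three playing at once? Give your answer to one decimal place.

Add the sources as powers (linear), then convert back to dB:
L_total = 10·log₁₀(10^(84.6/10) + 10^(80.1/10) + 10^(83.7/10)) = 10·log₁₀(625200000) = 88.0 dB SPL.

88.0 dB SPL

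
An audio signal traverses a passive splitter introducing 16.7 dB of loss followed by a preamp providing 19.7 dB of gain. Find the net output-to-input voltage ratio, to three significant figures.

Net gain = (−16.7) + 19.7 = 3.0 dB.
Voltage ratio = 10^(3.0/20) = 1.41.

1.41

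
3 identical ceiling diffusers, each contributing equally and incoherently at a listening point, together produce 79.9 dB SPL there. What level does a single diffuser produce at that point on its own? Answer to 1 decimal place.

75.1 dB SPL

3 equal incoherent sources add 10·log₁₀(3) = 4.77 dB over one source.
L_one = 79.9 − 4.77 = 75.1 dB SPL.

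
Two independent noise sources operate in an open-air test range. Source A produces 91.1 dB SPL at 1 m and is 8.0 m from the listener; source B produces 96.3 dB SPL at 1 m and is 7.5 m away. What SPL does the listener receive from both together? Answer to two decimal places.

At the listener: L_A = 91.1 − 20·log₁₀(8.0) = 73.038 dB; L_B = 96.3 − 20·log₁₀(7.5) = 78.799 dB.
Combined: 10·log₁₀(10^(73.038/10)+10^(78.799/10)) = 79.82 dB SPL.

79.82 dB SPL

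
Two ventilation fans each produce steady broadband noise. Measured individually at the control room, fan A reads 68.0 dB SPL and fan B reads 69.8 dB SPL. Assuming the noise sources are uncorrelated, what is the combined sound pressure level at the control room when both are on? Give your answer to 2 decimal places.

Uncorrelated sources add in intensity (power), not in dB.
L_total = 10·log₁₀(10^(68.0/10) + 10^(69.8/10)) = 10·log₁₀(15860000) = 72.00 dB SPL.

72.00 dB SPL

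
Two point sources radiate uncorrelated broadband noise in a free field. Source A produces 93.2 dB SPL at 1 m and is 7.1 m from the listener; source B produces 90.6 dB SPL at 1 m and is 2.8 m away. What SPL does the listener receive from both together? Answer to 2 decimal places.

82.74 dB SPL

At the listener: L_A = 93.2 − 20·log₁₀(7.1) = 76.175 dB; L_B = 90.6 − 20·log₁₀(2.8) = 81.657 dB.
Combined: 10·log₁₀(10^(76.175/10)+10^(81.657/10)) = 82.74 dB SPL.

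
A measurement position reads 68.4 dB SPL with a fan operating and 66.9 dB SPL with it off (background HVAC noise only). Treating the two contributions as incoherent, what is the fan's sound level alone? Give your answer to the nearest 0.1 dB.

Remove the background by subtracting linear intensities:
L_src = 10·log₁₀(10^(68.4/10) − 10^(66.9/10)) = 10·log₁₀(2021000) = 63.1 dB SPL.

63.1 dB SPL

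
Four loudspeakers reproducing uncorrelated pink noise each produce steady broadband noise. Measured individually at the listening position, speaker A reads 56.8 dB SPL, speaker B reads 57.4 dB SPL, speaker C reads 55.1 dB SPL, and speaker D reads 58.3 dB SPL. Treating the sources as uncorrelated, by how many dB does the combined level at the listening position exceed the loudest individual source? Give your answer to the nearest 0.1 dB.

4.8 dB

Add the sources as powers (linear), then convert back to dB:
L_total = 10·log₁₀(10^(56.8/10) + 10^(57.4/10) + 10^(55.1/10) + 10^(58.3/10)) = 63.07 dB SPL.
Excess over the loudest (58.3 dB): 63.07 − 58.3 = 4.8 dB.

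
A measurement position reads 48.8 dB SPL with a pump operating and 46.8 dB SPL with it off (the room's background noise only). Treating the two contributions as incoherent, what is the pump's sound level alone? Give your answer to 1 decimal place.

Subtract intensities: L_src = 10·log₁₀(10^(L_total/10) − 10^(L_bg/10)).
L_src = 10·log₁₀(10^(48.8/10) − 10^(46.8/10)) = 10·log₁₀(27990) = 44.5 dB SPL.

44.5 dB SPL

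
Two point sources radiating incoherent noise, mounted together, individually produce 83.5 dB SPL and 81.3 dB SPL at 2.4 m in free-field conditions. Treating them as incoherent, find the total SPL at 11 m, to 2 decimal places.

Combined at 2.4 m: 10·log₁₀(10^(83.5/10)+10^(81.3/10)) = 85.548 dB SPL.
Then apply −20·log₁₀(11/2.4) = -13.224 dB → 72.32 dB SPL.

72.32 dB SPL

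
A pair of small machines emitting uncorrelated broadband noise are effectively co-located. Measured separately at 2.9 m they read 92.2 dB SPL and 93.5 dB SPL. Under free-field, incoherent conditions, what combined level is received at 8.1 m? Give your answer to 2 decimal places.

Combined at 2.9 m: 10·log₁₀(10^(92.2/10)+10^(93.5/10)) = 95.909 dB SPL.
Then apply −20·log₁₀(8.1/2.9) = -8.922 dB → 86.99 dB SPL.

86.99 dB SPL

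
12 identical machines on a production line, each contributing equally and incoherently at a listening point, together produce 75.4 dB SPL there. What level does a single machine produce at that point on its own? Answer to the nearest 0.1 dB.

64.6 dB SPL

12 equal incoherent sources add 10·log₁₀(12) = 10.79 dB over one source.
L_one = 75.4 − 10.79 = 64.6 dB SPL.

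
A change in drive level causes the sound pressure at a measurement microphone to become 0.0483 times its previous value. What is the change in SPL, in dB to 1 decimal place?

-26.3 dB

Sound pressure is an amplitude quantity: ΔL = 20·log₁₀(p₂/p₁).
20·log₁₀(0.0483) = -26.3 dB.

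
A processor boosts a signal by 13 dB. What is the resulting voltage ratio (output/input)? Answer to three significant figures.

4.47

Voltage ratio = 10^(dB/20).
10^(13/20) = 10^(0.6500) = 4.47.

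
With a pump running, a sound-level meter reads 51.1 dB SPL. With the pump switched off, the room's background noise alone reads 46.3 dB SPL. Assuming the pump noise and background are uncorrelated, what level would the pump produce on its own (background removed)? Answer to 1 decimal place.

Remove the background by subtracting linear intensities:
L_src = 10·log₁₀(10^(51.1/10) − 10^(46.3/10)) = 10·log₁₀(86170) = 49.4 dB SPL.

49.4 dB SPL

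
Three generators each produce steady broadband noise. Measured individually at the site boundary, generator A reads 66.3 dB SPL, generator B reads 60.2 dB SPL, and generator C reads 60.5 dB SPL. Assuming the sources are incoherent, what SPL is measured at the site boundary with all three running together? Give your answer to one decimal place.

Incoherent sources sum as intensities:
L_total = 10·log₁₀(10^(66.3/10) + 10^(60.2/10) + 10^(60.5/10)) = 10·log₁₀(6435000) = 68.1 dB SPL.

68.1 dB SPL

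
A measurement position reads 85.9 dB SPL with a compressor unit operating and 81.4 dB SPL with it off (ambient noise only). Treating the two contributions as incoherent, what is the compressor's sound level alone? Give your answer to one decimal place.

84.0 dB SPL

Subtract intensities: L_src = 10·log₁₀(10^(L_total/10) − 10^(L_bg/10)).
L_src = 10·log₁₀(10^(85.9/10) − 10^(81.4/10)) = 10·log₁₀(251000000) = 84.0 dB SPL.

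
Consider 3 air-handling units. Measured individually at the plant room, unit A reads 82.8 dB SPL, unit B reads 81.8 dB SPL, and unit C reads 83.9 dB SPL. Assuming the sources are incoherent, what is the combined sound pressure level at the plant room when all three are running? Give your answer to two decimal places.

87.69 dB SPL

Incoherent sources sum as intensities:
L_total = 10·log₁₀(10^(82.8/10) + 10^(81.8/10) + 10^(83.9/10)) = 10·log₁₀(587400000) = 87.69 dB SPL.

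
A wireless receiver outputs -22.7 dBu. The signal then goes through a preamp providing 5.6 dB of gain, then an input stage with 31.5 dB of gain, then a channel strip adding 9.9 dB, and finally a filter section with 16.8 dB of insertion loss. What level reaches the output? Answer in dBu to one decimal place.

Cascaded gains and losses add directly in dB.
-22.7 + 5.6 + 31.5 + 9.9 − 16.8 = +7.5 dBu.

+7.5 dBu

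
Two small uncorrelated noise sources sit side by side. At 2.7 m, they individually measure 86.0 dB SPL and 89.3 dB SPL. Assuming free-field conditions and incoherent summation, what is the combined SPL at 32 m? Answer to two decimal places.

Combined at 2.7 m: 10·log₁₀(10^(86.0/10)+10^(89.3/10)) = 90.966 dB SPL.
Then apply −20·log₁₀(32/2.7) = -21.476 dB → 69.49 dB SPL.

69.49 dB SPL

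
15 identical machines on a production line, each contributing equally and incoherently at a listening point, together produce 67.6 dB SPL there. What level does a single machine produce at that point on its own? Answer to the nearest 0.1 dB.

15 equal incoherent sources add 10·log₁₀(15) = 11.76 dB over one source.
L_one = 67.6 − 11.76 = 55.8 dB SPL.

55.8 dB SPL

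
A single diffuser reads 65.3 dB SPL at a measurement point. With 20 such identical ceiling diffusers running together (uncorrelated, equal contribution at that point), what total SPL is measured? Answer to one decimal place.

78.3 dB SPL

20 equal incoherent sources raise the level by 10·log₁₀(20) = 13.01 dB.
L_total = 65.3 + 13.01 = 78.3 dB SPL.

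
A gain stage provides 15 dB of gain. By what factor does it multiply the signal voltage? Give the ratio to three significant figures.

5.62

Voltage ratio = 10^(dB/20).
10^(15/20) = 10^(0.7500) = 5.62.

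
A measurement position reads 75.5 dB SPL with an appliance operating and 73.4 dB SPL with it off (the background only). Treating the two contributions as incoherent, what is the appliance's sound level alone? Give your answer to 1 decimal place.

71.3 dB SPL

Subtract intensities: L_src = 10·log₁₀(10^(L_total/10) − 10^(L_bg/10)).
L_src = 10·log₁₀(10^(75.5/10) − 10^(73.4/10)) = 10·log₁₀(13600000) = 71.3 dB SPL.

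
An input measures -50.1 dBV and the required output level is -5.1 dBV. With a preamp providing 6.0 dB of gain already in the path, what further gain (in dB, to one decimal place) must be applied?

39.0 dB

The required make-up gain is the shortfall in the dB sum.
G = -5.1 − (-50.1) − 6.0 = 39.0 dB.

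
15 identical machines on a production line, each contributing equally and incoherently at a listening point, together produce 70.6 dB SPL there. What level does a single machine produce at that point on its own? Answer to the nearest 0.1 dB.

58.8 dB SPL

15 equal incoherent sources add 10·log₁₀(15) = 11.76 dB over one source.
L_one = 70.6 − 11.76 = 58.8 dB SPL.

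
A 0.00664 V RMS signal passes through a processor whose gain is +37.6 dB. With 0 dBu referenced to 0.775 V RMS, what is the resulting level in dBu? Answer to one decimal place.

Input level: 20·log₁₀(0.00664/0.775) = -41.34 dBu.
Output: -41.34 + 37.6 = -3.7 dBu.

-3.7 dBu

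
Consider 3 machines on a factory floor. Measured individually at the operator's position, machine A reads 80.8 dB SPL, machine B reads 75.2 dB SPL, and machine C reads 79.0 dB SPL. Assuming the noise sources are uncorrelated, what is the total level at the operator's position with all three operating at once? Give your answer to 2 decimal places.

Uncorrelated sources add in intensity (power), not in dB.
L_total = 10·log₁₀(10^(80.8/10) + 10^(75.2/10) + 10^(79.0/10)) = 10·log₁₀(232800000) = 83.67 dB SPL.

83.67 dB SPL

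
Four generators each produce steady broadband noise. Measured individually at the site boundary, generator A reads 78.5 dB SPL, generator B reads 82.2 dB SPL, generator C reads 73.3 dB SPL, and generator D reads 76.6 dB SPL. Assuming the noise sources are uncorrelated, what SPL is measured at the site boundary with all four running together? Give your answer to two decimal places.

Add the sources as powers (linear), then convert back to dB:
L_total = 10·log₁₀(10^(78.5/10) + 10^(82.2/10) + 10^(73.3/10) + 10^(76.6/10)) = 10·log₁₀(303800000) = 84.83 dB SPL.

84.83 dB SPL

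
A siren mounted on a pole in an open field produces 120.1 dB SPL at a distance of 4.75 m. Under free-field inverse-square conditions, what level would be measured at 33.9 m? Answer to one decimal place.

103.0 dB SPL

Free-field point source: level drops by 20·log₁₀ of the distance ratio.
ΔL = −20·log₁₀(33.9/4.75) = -17.07 dB, so L₂ = 120.1 + (-17.07) = 103.0 dB SPL.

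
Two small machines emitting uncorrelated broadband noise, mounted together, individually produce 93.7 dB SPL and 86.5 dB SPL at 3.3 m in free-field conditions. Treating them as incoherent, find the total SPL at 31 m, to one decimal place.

Combined at 3.3 m: 10·log₁₀(10^(93.7/10)+10^(86.5/10)) = 94.46 dB SPL.
Then apply −20·log₁₀(31/3.3) = -19.46 dB → 75.0 dB SPL.

75.0 dB SPL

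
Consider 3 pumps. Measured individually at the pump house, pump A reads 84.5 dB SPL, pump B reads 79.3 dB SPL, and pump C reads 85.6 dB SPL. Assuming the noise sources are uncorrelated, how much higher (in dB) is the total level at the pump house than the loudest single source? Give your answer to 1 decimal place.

3.0 dB

Add the sources as powers (linear), then convert back to dB:
L_total = 10·log₁₀(10^(84.5/10) + 10^(79.3/10) + 10^(85.6/10)) = 88.63 dB SPL.
Excess over the loudest (85.6 dB): 88.63 − 85.6 = 3.0 dB.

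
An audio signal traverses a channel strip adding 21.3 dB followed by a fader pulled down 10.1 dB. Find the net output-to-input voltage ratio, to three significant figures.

Net gain = 21.3 + (−10.1) = 11.2 dB.
Voltage ratio = 10^(11.2/20) = 3.63.

3.63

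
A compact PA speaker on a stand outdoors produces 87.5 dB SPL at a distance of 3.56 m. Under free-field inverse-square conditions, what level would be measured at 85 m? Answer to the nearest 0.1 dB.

For a point source in a free field, ΔL = −20·log₁₀(d₂/d₁).
ΔL = −20·log₁₀(85/3.56) = -27.56 dB, so L₂ = 87.5 + (-27.56) = 59.9 dB SPL.

59.9 dB SPL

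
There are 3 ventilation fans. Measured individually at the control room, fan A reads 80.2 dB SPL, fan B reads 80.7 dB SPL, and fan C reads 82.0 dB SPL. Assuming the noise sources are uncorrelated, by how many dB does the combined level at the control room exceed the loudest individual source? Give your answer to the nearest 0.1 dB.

3.8 dB

Incoherent sources sum as intensities:
L_total = 10·log₁₀(10^(80.2/10) + 10^(80.7/10) + 10^(82.0/10)) = 85.81 dB SPL.
Excess over the loudest (82.0 dB): 85.81 − 82.0 = 3.8 dB.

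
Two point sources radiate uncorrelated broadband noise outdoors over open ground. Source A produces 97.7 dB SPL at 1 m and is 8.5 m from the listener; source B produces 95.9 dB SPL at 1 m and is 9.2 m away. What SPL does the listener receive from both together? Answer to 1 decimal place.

81.1 dB SPL

At the listener: L_A = 97.7 − 20·log₁₀(8.5) = 79.11 dB; L_B = 95.9 − 20·log₁₀(9.2) = 76.62 dB.
Combined: 10·log₁₀(10^(79.11/10)+10^(76.62/10)) = 81.1 dB SPL.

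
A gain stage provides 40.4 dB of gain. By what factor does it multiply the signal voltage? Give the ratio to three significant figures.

Voltage ratio = 10^(dB/20).
10^(40.4/20) = 10^(2.020) = 105.

105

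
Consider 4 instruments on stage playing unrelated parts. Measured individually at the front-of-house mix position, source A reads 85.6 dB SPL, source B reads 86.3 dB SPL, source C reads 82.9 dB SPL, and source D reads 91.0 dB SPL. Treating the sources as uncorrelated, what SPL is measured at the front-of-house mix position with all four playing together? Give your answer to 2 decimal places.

93.51 dB SPL

Add the sources as powers (linear), then convert back to dB:
L_total = 10·log₁₀(10^(85.6/10) + 10^(86.3/10) + 10^(82.9/10) + 10^(91.0/10)) = 10·log₁₀(2244000000) = 93.51 dB SPL.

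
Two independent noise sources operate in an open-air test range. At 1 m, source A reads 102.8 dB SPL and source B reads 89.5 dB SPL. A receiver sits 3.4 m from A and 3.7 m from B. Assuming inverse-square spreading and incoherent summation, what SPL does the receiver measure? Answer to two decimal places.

At the listener: L_A = 102.8 − 20·log₁₀(3.4) = 92.170 dB; L_B = 89.5 − 20·log₁₀(3.7) = 78.136 dB.
Combined: 10·log₁₀(10^(92.170/10)+10^(78.136/10)) = 92.34 dB SPL.

92.34 dB SPL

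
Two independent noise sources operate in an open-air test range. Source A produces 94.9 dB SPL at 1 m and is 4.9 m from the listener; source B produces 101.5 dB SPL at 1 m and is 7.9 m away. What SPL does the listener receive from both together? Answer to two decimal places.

At the listener: L_A = 94.9 − 20·log₁₀(4.9) = 81.096 dB; L_B = 101.5 − 20·log₁₀(7.9) = 83.547 dB.
Combined: 10·log₁₀(10^(81.096/10)+10^(83.547/10)) = 85.50 dB SPL.

85.50 dB SPL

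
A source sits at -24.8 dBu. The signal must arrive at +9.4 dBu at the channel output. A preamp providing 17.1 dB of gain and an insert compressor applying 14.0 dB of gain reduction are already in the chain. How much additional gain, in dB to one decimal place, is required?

The required make-up gain is the shortfall in the dB sum.
G = +9.4 − (-24.8) − 17.1 + 14.0 = 31.1 dB.

31.1 dB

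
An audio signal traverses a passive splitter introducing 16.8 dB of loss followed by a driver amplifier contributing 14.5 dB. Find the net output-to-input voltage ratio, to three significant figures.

Net gain = (−16.8) + 14.5 = -2.3 dB.
Voltage ratio = 10^(-2.3/20) = 0.767.

0.767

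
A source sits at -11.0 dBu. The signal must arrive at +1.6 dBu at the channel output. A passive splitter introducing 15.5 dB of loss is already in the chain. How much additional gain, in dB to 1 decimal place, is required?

28.1 dB

The required make-up gain is the shortfall in the dB sum.
G = +1.6 − (-11.0) + 15.5 = 28.1 dB.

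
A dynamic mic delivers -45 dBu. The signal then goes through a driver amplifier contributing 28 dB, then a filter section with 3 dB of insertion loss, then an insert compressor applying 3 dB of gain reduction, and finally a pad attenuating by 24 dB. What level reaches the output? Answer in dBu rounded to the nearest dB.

Gain stages sum in dB:
-45 + 28 − 3 − 3 − 24 = -47 dBu.

-47 dBu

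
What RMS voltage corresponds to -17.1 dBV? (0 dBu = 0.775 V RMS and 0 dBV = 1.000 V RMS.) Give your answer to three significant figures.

0.140 V

V = 1.000 V × 10^(-17.1/20).
= 1.000 × 0.1396 = 0.140 V.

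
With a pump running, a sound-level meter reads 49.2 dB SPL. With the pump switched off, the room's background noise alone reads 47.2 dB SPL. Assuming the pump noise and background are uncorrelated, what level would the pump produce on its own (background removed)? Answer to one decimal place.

44.9 dB SPL

Remove the background by subtracting linear intensities:
L_src = 10·log₁₀(10^(49.2/10) − 10^(47.2/10)) = 10·log₁₀(30700) = 44.9 dB SPL.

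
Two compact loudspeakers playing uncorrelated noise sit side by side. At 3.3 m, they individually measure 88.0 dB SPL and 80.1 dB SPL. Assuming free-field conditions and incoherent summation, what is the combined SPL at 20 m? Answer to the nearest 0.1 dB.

Combined at 3.3 m: 10·log₁₀(10^(88.0/10)+10^(80.1/10)) = 88.65 dB SPL.
Then apply −20·log₁₀(20/3.3) = -15.65 dB → 73.0 dB SPL.

73.0 dB SPL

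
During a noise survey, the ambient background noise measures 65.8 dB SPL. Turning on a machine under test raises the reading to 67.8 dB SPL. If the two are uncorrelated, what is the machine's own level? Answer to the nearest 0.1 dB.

Background correction is a power subtraction:
L_src = 10·log₁₀(10^(67.8/10) − 10^(65.8/10)) = 10·log₁₀(2224000) = 63.5 dB SPL.

63.5 dB SPL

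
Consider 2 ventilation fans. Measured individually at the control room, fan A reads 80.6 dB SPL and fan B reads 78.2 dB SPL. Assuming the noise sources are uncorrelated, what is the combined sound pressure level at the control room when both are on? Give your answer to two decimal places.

82.57 dB SPL

Uncorrelated sources add in intensity (power), not in dB.
L_total = 10·log₁₀(10^(80.6/10) + 10^(78.2/10)) = 10·log₁₀(180900000) = 82.57 dB SPL.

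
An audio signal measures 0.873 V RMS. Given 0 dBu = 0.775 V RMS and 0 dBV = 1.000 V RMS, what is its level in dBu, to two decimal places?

dBu = 20·log₁₀(V / 0.775 V).
20·log₁₀(0.873/0.775) = +1.03 dBu.

+1.03 dBu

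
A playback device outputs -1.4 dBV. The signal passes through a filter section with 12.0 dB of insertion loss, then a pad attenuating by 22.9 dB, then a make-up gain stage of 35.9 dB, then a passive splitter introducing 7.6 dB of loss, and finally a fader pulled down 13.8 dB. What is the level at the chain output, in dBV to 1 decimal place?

-21.8 dBV

In dB, series stages simply add:
-1.4 − 12.0 − 22.9 + 35.9 − 7.6 − 13.8 = -21.8 dBV.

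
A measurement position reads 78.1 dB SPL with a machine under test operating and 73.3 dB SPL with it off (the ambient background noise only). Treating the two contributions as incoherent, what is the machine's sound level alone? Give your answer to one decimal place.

Subtract intensities: L_src = 10·log₁₀(10^(L_total/10) − 10^(L_bg/10)).
L_src = 10·log₁₀(10^(78.1/10) − 10^(73.3/10)) = 10·log₁₀(43190000) = 76.4 dB SPL.

76.4 dB SPL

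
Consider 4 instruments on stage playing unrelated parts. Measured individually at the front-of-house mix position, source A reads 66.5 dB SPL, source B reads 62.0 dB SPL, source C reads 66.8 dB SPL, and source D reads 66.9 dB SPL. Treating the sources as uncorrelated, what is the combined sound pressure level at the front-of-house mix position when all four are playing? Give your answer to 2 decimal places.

71.97 dB SPL

Uncorrelated sources add in intensity (power), not in dB.
L_total = 10·log₁₀(10^(66.5/10) + 10^(62.0/10) + 10^(66.8/10) + 10^(66.9/10)) = 10·log₁₀(15740000) = 71.97 dB SPL.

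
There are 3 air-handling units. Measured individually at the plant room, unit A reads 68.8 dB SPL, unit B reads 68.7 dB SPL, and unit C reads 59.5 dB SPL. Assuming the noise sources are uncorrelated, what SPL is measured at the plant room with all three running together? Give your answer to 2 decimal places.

72.01 dB SPL

Uncorrelated sources add in intensity (power), not in dB.
L_total = 10·log₁₀(10^(68.8/10) + 10^(68.7/10) + 10^(59.5/10)) = 10·log₁₀(15890000) = 72.01 dB SPL.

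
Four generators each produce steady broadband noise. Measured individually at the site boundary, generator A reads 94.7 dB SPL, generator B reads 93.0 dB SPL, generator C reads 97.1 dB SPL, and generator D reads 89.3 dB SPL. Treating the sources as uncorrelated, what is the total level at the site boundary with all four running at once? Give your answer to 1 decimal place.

100.4 dB SPL

Add the sources as powers (linear), then convert back to dB:
L_total = 10·log₁₀(10^(94.7/10) + 10^(93.0/10) + 10^(97.1/10) + 10^(89.3/10)) = 10·log₁₀(10926000000) = 100.4 dB SPL.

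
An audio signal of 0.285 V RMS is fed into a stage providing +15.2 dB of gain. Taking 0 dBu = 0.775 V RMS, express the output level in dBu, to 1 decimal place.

Input level: 20·log₁₀(0.285/0.775) = -8.69 dBu.
Output: -8.69 + 15.2 = +6.5 dBu.

+6.5 dBu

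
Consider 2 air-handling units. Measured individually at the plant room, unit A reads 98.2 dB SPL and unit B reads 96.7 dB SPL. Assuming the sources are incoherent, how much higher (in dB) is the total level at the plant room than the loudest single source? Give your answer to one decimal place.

2.3 dB

Add the sources as powers (linear), then convert back to dB:
L_total = 10·log₁₀(10^(98.2/10) + 10^(96.7/10)) = 100.52 dB SPL.
Excess over the loudest (98.2 dB): 100.52 − 98.2 = 2.3 dB.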